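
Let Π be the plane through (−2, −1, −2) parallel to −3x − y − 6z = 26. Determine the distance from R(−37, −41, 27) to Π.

29√46/46

Parallel planes share the normal n = (−3, −1, −6); since (−2, −1, −2) lies on the plane, its equation is −3x − y − 6z = 19.
n = (−3, −1, −6); n·P − 19 = -29; |n| = √46; distance = 29/√46.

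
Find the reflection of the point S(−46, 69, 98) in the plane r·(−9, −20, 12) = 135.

(-1096/25, 369/5, 2378/25)

With n = (−9, −20, 12), the signed offset is (n·S − 135)/|n|² = 75/625 = 3/25.
S' = S − 2t·n = (−46, 69, 98) − (6/25)·(−9, −20, 12) = (−1096/25, 369/5, 2378/25).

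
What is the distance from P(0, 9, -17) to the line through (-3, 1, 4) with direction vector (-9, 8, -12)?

15

Direction vector d = (-9, 8, -12).
AP = (3, 8, -21); AP·d = 289, |AP|² = 514, |d|² = 289.
distance² = |AP|² − (AP·d)²/|d|² = 514 − 83521/289 = 225, so the distance is 15.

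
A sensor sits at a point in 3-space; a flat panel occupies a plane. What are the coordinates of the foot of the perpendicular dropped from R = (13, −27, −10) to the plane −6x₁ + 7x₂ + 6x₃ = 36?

(-5, -6, 8)

n = (−6, 7, 6), |n|² = 121, and n·R − 36 = -363.
t = -363/121 = -3, so the foot is R − t·n = (13, −27, −10) − (-3)·(−6, 7, 6) = (−5, −6, 8).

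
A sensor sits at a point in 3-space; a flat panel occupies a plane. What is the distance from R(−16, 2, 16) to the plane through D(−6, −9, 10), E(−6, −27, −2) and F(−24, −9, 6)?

8/11

DE = (0, −18, −12) and DF = (−18, 0, −4), so a normal is n = DE × DF = (72, 216, −324).
Then n·(−16, 2, 16) − (−5616) = −288.
|n| = √(5184 + 46656 + 104976) = 396, so the distance is |-288|/396 = 8/11.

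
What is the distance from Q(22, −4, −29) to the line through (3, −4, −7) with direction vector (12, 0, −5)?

13

Direction vector d = (12, 0, −5).
AP = (19, 0, −22); AP·d = 338, |AP|² = 845, |d|² = 169.
distance² = |AP|² − (AP·d)²/|d|² = 845 − 114244/169 = 169, so the distance is 13.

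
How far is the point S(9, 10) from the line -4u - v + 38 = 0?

d = |(-4)·9 + (-1)·10 − (-38)| / √(16 + 1) = |-8|/√17 = 8√17/17.

8√17/17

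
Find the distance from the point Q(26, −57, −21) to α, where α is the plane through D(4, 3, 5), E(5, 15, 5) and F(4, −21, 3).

12/17

DE = (1, 12, 0) and DF = (0, −24, −2), so a normal is n = DE × DF = (−24, 2, −24).
d = |(-24)·26 + 2·(-57) + (-24)·(-21) − (-210)| / √(576 + 4 + 576) = |-24| / 34 = 12/17.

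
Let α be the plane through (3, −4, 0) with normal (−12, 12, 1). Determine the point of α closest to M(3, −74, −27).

(-33, -38, -24)

n = (−12, 12, 1), |n|² = 289, and n·M − (-84) = -867.
t = -867/289 = -3, so the foot is M − t·n = (3, −74, −27) − (-3)·(−12, 12, 1) = (−33, −38, −24).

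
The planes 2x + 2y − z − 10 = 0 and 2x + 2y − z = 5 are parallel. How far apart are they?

5/3

With common normal n = (2, 2, −1) (|n| = 3), the distance is |10 − 5|/|n| = 5/3.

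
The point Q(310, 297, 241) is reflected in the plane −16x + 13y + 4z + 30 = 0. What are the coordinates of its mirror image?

n = (−16, 13, 4), |n|² = 441, n·Q − (-30) = -105, so t = -105/441 = -5/21.
Foot F = Q − (-5/21)·n = (6430/21, 6302/21, 5081/21); the reflection is 2F − Q = (6350/21, 6367/21, 5101/21).

(6350/21, 6367/21, 5101/21)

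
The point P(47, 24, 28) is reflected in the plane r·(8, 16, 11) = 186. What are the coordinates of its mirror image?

(15, -40, -16)

With n = (8, 16, 11), the signed offset is (n·P − 186)/|n|² = 882/441 = 2.
P' = P − 2t·n = (47, 24, 28) − 4·(8, 16, 11) = (15, −40, −16).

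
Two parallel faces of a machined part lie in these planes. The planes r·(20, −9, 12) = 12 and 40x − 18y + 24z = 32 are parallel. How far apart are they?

4/25

Divide the second equation by 2 to match normals: 20x − 9y + 12z = 16.
Both planes have normal n = (20, −9, 12), |n| = 25. Any point on the first plane is at distance |16 − 12|/|n| = 4/25 from the second.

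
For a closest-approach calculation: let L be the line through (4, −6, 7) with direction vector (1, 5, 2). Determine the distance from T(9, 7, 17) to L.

Direction vector d = (1, 5, 2).
AP = (5, 13, 10), and AP × d = (−24, 0, 12).
|AP × d|² = 720 and |d|² = 30, so the distance is √(720/30) = √24 = 2√6.

2√6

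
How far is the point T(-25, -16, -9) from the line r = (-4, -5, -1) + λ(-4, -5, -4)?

√113

Direction vector d = (-4, -5, -4).
AP = (-21, -11, -8); AP·d = 171, |AP|² = 626, |d|² = 57.
distance² = |AP|² − (AP·d)²/|d|² = 626 − 29241/57 = 113, so the distance is √113.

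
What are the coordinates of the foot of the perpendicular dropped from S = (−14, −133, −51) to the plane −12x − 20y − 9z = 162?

(46, -33, -6)

n = (−12, −20, −9), |n|² = 625, and n·S − 162 = 3125.
t = 3125/625 = 5, so the foot is S − t·n = (−14, −133, −51) − 5·(−12, −20, −9) = (46, −33, −6).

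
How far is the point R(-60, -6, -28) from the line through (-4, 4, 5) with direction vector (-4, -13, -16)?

Direction vector d = (-4, -13, -16).
AP = (-56, -10, -33); AP·d = 882, |AP|² = 4325, |d|² = 441.
distance² = |AP|² − (AP·d)²/|d|² = 4325 − 777924/441 = 2561, so the distance is √2561.

√2561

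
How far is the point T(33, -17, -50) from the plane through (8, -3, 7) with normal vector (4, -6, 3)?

13√61/61

The plane has equation n·(r − (8, -3, 7)) = 0, i.e. n·r = 71.
d = |4·33 + (-6)·(-17) + 3·(-50) − 71| / √(16 + 36 + 9) = |13| / √61 = 13/√61.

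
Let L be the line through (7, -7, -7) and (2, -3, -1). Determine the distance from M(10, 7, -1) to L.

2√41

A direction vector is d = (-5, 4, 6).
AP = (3, 14, 6), and AP × d = (60, -48, 82).
|AP × d|² = 12628 and |d|² = 77, so the distance is √(12628/77) = √164 = 2√41.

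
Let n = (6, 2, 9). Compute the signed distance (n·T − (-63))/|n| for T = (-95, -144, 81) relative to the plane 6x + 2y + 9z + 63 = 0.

n·T − (-63) = -66.
|n| = 11, so the signed distance is -66/11 = -6.

-6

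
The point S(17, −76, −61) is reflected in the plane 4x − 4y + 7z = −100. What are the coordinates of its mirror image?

(113/9, -644/9, -619/9)

With n = (4, −4, 7), the signed offset is (n·S − (-100))/|n|² = 45/81 = 5/9.
S' = S − 2t·n = (17, −76, −61) − (10/9)·(4, −4, 7) = (113/9, −644/9, −619/9).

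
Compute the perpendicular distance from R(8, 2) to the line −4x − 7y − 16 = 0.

62√65/65

The normal to the line is n = (−4, −7) with |n| = √65.
|n·R − 16| = |-46 − 16| = 62, so the distance is 62/√65.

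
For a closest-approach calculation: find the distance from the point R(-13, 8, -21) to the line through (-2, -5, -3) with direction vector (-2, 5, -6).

√29

Direction vector d = (-2, 5, -6).
AP = (-11, 13, -18), and AP × d = (12, -30, -29).
|AP × d|² = 1885 and |d|² = 65, so the distance is √(1885/65) = √29.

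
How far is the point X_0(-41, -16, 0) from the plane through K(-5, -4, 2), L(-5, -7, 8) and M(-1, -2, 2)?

10/√6

KL = (0, -3, 6) and KM = (4, 2, 0), so a normal is n = KL × KM = (-12, 24, 12).
Then n·(-41, -16, 0) - (-12) = 120.
|n| = √(144 + 576 + 144) = 12√6, so the distance is |120|/(12√6) = 5√6/3.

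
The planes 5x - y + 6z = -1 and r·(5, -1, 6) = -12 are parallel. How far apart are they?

11√62/62

Both planes have normal n = (5, -1, 6), |n| = √62. Any point on the first plane is at distance |(-12) − (-1)|/|n| = 11/√62 = 11√62/62 from the second.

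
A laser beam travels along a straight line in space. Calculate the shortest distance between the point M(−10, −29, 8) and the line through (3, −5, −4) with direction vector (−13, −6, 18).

6√10

Direction vector d = (−13, −6, 18).
AP = (−13, −24, 12), and AP × d = (−360, 78, −234).
|AP × d|² = 190440 and |d|² = 529, so the distance is √(190440/529) = √360 = 6√10.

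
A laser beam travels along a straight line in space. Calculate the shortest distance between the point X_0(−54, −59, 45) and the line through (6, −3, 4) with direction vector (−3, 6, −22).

Direction vector d = (−3, 6, −22).
AP = (−60, −56, 41); AP·d = -1058, |AP|² = 8417, |d|² = 529.
distance² = |AP|² − (AP·d)²/|d|² = 8417 − 1119364/529 = 6301, so the distance is √6301.

√6301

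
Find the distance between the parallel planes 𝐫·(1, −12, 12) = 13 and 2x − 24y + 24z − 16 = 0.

5/17

Divide the second equation by 2 to match normals: x − 12y + 12z = 8.
With common normal n = (1, −12, 12) (|n| = 17), the distance is |13 − 8|/|n| = 5/17.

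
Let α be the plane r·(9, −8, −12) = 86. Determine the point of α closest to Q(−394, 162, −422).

(-6770/17, 2818/17, -7078/17)

The perpendicular from Q has direction n = (9, −8, −12): r = (−394, 162, −422) + t(9, −8, −12).
Substitute into the plane: n·(Q + tn) = 86 gives 222 + 289t = 86, so t = -8/17.
Foot = (−394, 162, −422) + (-8/17)·(9, −8, −12) = (−6770/17, 2818/17, −7078/17).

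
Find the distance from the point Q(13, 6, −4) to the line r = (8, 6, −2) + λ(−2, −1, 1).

√5

Direction vector d = (−2, −1, 1).
AP = (5, 0, −2); AP·d = -12, |AP|² = 29, |d|² = 6.
distance² = |AP|² − (AP·d)²/|d|² = 29 − 144/6 = 5, so the distance is √5.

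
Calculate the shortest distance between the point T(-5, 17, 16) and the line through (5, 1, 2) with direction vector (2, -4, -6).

Direction vector d = (2, -4, -6).
AP = (-10, 16, 14), and AP × d = (-40, -32, 8).
|AP × d|² = 2688 and |d|² = 56, so the distance is √(2688/56) = √48 = 4√3.

4√3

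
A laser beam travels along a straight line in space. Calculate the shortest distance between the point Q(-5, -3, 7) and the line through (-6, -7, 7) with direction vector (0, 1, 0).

1

Direction vector d = (0, 1, 0).
AP = (1, 4, 0), and AP × d = (0, 0, 1).
|AP × d|² = 1 and |d|² = 1, so the distance is √1 = 1.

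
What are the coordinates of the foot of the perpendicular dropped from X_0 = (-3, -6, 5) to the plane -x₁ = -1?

(1, -6, 5)

n = (-1, 0, 0), |n|² = 1, and n·X_0 − (-1) = 4.
t = 4/1 = 4, so the foot is X_0 − t·n = (-3, -6, 5) − 4·(-1, 0, 0) = (1, -6, 5).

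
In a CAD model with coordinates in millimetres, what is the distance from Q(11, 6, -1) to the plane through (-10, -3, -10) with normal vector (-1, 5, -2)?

The plane has equation n·(r − (-10, -3, -10)) = 0, i.e. n·r = 15.
Then n·(11, 6, -1) - 15 = 6.
|n| = √(1 + 25 + 4) = √30, so the distance is |6|/√30 = √30/5.

√30/5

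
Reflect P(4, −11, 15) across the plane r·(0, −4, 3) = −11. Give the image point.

n = (0, −4, 3), |n|² = 25, n·P − (-11) = 100, so t = 100/25 = 4.
Foot F = P − 4·n = (4, 5, 3); the reflection is 2F − P = (4, 21, −9).

(4, 21, -9)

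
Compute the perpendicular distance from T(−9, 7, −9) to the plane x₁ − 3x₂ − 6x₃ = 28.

4/√46

n = (1, −3, −6); n·P − 28 = -4; |n| = √46; distance = 4/√46 = 2√46/23.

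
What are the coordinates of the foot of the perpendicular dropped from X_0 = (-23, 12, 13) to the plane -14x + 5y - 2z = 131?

(-9, 7, 15)

n = (-14, 5, -2), |n|² = 225, and n·X_0 − 131 = 225.
t = 225/225 = 1, so the foot is X_0 − t·n = (-23, 12, 13) − 1·(-14, 5, -2) = (-9, 7, 15).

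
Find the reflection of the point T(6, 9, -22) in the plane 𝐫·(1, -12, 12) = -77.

(8, -15, 2)

With n = (1, -12, 12), the signed offset is (n·T − (-77))/|n|² = -289/289 = -1.
T' = T − 2t·n = (6, 9, -22) − (-2)·(1, -12, 12) = (8, -15, 2).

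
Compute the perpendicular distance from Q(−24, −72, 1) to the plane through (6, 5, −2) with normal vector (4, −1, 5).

28/√42

The plane has equation n·(r − (6, 5, −2)) = 0, i.e. n·r = 9.
Then n·(−24, −72, 1) − 9 = −28.
|n| = √(16 + 1 + 25) = √42, so the distance is |-28|/√42 = 28/√42.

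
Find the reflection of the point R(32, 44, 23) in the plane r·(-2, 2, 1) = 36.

(332/9, 352/9, 185/9)

n = (-2, 2, 1), |n|² = 9, n·R − 36 = 11, so t = 11/9.
Foot F = R − (11/9)·n = (310/9, 374/9, 196/9); the reflection is 2F − R = (332/9, 352/9, 185/9).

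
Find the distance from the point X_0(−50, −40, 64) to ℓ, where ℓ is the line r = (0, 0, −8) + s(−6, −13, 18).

2√205

Direction vector d = (−6, −13, 18).
AP = (−50, −40, 72), and AP × d = (216, 468, 410).
|AP × d|² = 433780 and |d|² = 529, so the distance is √(433780/529) = √820 = 2√205.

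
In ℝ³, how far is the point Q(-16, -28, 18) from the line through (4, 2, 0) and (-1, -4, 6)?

6√2

A direction vector is d = (-5, -6, 6).
AP = (-20, -30, 18), and AP × d = (-72, 30, -30).
|AP × d|² = 6984 and |d|² = 97, so the distance is √(6984/97) = √72 = 6√2.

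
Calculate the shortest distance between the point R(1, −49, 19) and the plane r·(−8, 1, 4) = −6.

25/9

Normal vector n = (−8, 1, 4), and n·(1, −49, 19) − (−6) = 25.
|n| = √(64 + 1 + 16) = 9, so the distance is |25|/9 = 25/9.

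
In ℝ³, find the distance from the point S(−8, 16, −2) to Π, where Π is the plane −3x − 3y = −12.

d = |(-3)·(-8) + (-3)·16 − (-12)| / √(9 + 9 + 0) = |-12| / (3√2) = 2√2.

2√2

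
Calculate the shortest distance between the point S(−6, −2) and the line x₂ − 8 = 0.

10

d = |0·(-6) + 1·(-2) − 8| / √(0 + 1) = |-10|/1 = 10.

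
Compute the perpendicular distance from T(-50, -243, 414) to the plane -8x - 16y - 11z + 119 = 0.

n = (-8, -16, -11); n·P − (-119) = -147; |n| = 21; distance = 147/21 = 7.

7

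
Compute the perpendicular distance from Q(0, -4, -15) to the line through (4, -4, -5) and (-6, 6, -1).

A direction vector is d = (-10, 10, 4).
AP = (-4, 0, -10), and AP × d = (100, 116, -40).
|AP × d|² = 25056 and |d|² = 216, so the distance is √(25056/216) = √116 = 2√29.

2√29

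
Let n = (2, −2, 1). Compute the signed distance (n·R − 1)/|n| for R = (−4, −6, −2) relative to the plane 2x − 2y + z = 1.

1/3

n·R − 1 = 1.
|n| = 3, so the signed distance is 1/3.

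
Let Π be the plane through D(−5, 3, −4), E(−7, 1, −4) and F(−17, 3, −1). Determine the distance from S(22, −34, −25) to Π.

DE = (−2, −2, 0) and DF = (−12, 0, 3), so a normal is n = DE × DF = (−6, 6, −24).
d = |(-6)·22 + 6·(-34) + (-24)·(-25) − 144| / √(36 + 36 + 576) = |120| / (18√2) = 10√2/3.

10√2/3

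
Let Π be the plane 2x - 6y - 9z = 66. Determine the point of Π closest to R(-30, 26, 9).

The perpendicular from R has direction n = (2, -6, -9): r = (-30, 26, 9) + μ(2, -6, -9).
Substitute into the plane: n·(R + μn) = 66 gives -297 + 121μ = 66, so μ = 3.
Foot = (-30, 26, 9) + 3·(2, -6, -9) = (-24, 8, -18).

(-24, 8, -18)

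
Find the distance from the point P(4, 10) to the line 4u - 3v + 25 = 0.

11/5

d = |4·4 + (-3)·10 − (-25)| / √(16 + 9) = |11|/5 = 11/5.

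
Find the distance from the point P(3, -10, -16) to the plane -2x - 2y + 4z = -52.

d = |(-2)·3 + (-2)·(-10) + 4·(-16) − (-52)| / √(4 + 4 + 16) = |2| / (2√6) = √6/6.

1/√6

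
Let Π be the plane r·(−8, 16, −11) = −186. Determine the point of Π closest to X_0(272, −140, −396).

(1920/7, -1012/7, -2750/7)

n = (−8, 16, −11), |n|² = 441, and n·X_0 − (-186) = 126.
t = 126/441 = 2/7, so the foot is X_0 − t·n = (272, −140, −396) − (2/7)·(−8, 16, −11) = (1920/7, −1012/7, −2750/7).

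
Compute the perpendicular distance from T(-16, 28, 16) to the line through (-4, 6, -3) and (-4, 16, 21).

√313

A direction vector is d = (0, 10, 24).
AP = (-12, 22, 19), and AP × d = (338, 288, -120).
|AP × d|² = 211588 and |d|² = 676, so the distance is √(211588/676) = √313.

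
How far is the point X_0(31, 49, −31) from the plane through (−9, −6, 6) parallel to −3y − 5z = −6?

Parallel planes share the normal n = (0, −3, −5); since (−9, −6, 6) lies on the plane, its equation is −3y − 5z = -12.
Then n·(31, 49, −31) − (−12) = 20.
|n| = √(0 + 9 + 25) = √34, so the distance is |20|/√34 = 20/√34.

20/√34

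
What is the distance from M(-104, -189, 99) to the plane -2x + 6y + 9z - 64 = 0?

Normal vector n = (-2, 6, 9), and n·(-104, -189, 99) - 64 = -99.
|n| = √(4 + 36 + 81) = 11, so the distance is |-99|/11 = 9.

9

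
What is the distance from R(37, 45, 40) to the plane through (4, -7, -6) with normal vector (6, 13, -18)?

The plane has equation n·(r − (4, -7, -6)) = 0, i.e. n·r = 41.
n = (6, 13, -18); n·P − 41 = 46; |n| = 23; distance = 46/23 = 2.

2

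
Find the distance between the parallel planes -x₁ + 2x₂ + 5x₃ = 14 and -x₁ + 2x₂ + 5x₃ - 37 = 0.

23√30/30

With common normal n = (-1, 2, 5) (|n| = √30), the distance is |14 − 37|/|n| = 23/√30.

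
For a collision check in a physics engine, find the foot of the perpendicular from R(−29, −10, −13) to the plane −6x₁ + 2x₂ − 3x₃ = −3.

(-5, -18, -1)

n = (−6, 2, −3), |n|² = 49, and n·R − (-3) = 196.
t = 196/49 = 4, so the foot is R − t·n = (−29, −10, −13) − 4·(−6, 2, −3) = (−5, −18, −1).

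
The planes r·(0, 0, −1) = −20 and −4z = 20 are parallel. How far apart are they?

25

Divide the second equation by 4 to match normals: −z = 5.
With common normal n = (0, 0, −1) (|n| = 1), the distance is |(-20) − 5|/|n| = 25/1 = 25.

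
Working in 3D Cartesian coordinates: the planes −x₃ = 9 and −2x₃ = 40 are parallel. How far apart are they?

11

Divide the second equation by 2 to match normals: −x₃ = 20.
Both planes have normal n = (0, 0, −1), |n| = 1. Any point on the first plane is at distance |20 − 9|/|n| = 11/1 = 11 from the second.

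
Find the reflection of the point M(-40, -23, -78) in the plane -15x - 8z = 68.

With n = (-15, 0, -8), the signed offset is (n·M − 68)/|n|² = 1156/289 = 4.
M' = M − 2t·n = (-40, -23, -78) − 8·(-15, 0, -8) = (80, -23, -14).

(80, -23, -14)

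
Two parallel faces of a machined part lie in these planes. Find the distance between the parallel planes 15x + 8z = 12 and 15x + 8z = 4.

Both planes have normal n = (15, 0, 8), |n| = 17. Any point on the first plane is at distance |4 − 12|/|n| = 8/17 from the second.

8/17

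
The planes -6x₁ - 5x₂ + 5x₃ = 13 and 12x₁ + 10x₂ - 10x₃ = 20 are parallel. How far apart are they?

Divide the second equation by -2 to match normals: -6x₁ - 5x₂ + 5x₃ = -10.
With common normal n = (-6, -5, 5) (|n| = √86), the distance is |13 − (-10)|/|n| = 23/√86 = 23√86/86.

23/√86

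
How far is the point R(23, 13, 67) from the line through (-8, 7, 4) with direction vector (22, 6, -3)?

Direction vector d = (22, 6, -3).
AP = (31, 6, 63), and AP × d = (-396, 1479, 54).
|AP × d|² = 2347173 and |d|² = 529, so the distance is √(2347173/529) = √4437 = 3√493.

3√493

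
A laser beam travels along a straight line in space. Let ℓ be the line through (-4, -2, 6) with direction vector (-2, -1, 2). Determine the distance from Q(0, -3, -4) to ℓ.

6

Direction vector d = (-2, -1, 2).
AP = (4, -1, -10), and AP × d = (-12, 12, -6).
|AP × d|² = 324 and |d|² = 9, so the distance is √(324/9) = √36 = 6.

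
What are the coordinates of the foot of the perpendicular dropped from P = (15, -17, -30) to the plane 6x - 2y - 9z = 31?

n = (6, -2, -9), |n|² = 121, and n·P − 31 = 363.
t = 363/121 = 3, so the foot is P − t·n = (15, -17, -30) − 3·(6, -2, -9) = (-3, -11, -3).

(-3, -11, -3)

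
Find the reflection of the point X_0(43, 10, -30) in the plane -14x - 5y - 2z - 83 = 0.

(-41, -20, -42)

With n = (-14, -5, -2), the signed offset is (n·X_0 − 83)/|n|² = -675/225 = -3.
X_0' = X_0 − 2t·n = (43, 10, -30) − (-6)·(-14, -5, -2) = (-41, -20, -42).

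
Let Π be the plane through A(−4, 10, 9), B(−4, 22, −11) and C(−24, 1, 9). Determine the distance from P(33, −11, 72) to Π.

AB = (0, 12, −20) and AC = (−20, −9, 0), so a normal is n = AB × AC = (−180, 400, 240).
Then n·(33, −11, 72) − 6880 = 60.
|n| = √(32400 + 160000 + 57600) = 500, so the distance is |60|/500 = 3/25.

3/25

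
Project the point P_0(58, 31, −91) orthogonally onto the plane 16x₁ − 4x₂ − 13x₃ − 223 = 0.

n = (16, −4, −13), |n|² = 441, and n·P_0 − 223 = 1764.
t = 1764/441 = 4, so the foot is P_0 − t·n = (58, 31, −91) − 4·(16, −4, −13) = (−6, 47, −39).

(-6, 47, -39)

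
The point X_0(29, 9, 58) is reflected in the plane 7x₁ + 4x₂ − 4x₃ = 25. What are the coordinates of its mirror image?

(289/9, 97/9, 506/9)

With n = (7, 4, −4), the signed offset is (n·X_0 − 25)/|n|² = -18/81 = -2/9.
X_0' = X_0 − 2t·n = (29, 9, 58) − (-4/9)·(7, 4, −4) = (289/9, 97/9, 506/9).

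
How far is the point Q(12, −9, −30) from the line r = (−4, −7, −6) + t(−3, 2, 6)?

Direction vector d = (−3, 2, 6).
AP = (16, −2, −24), and AP × d = (36, −24, 26).
|AP × d|² = 2548 and |d|² = 49, so the distance is √(2548/49) = √52 = 2√13.

2√13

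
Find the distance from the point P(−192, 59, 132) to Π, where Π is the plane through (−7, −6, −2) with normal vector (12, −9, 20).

5

The plane has equation n·(r − (−7, −6, −2)) = 0, i.e. n·r = -70.
n = (12, −9, 20); n·P − (-70) = -125; |n| = 25; distance = 125/25 = 5.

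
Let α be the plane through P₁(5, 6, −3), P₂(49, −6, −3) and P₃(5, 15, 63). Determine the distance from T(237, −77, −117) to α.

4

P₁P₂ = (44, −12, 0) and P₁P₃ = (0, 9, 66), so a normal is n = P₁P₂ × P₁P₃ = (−792, −2904, 396).
Then n·(237, −77, −117) − (−22572) = 12144.
|n| = √(627264 + 8433216 + 156816) = 3036, so the distance is |12144|/3036 = 4.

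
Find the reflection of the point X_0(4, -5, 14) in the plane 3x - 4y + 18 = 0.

With n = (3, -4, 0), the signed offset is (n·X_0 − (-18))/|n|² = 50/25 = 2.
X_0' = X_0 − 2t·n = (4, -5, 14) − 4·(3, -4, 0) = (-8, 11, 14).

(-8, 11, 14)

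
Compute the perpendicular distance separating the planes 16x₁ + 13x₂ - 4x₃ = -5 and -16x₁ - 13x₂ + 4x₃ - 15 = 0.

10/21

Divide the second equation by -1 to match normals: 16x₁ + 13x₂ - 4x₃ = -15.
Both planes have normal n = (16, 13, -4), |n| = 21. Any point on the first plane is at distance |(-15) − (-5)|/|n| = 10/21 from the second.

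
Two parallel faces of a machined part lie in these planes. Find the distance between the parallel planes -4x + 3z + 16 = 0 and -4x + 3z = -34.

18/5

With common normal n = (-4, 0, 3) (|n| = 5), the distance is |(-16) − (-34)|/|n| = 18/5.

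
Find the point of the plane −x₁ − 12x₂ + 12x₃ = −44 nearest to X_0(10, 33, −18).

(8, 9, 6)

The perpendicular from X_0 has direction n = (−1, −12, 12): r = (10, 33, −18) + λ(−1, −12, 12).
Substitute into the plane: n·(X_0 + λn) = -44 gives -622 + 289λ = -44, so λ = 2.
Foot = (10, 33, −18) + 2·(−1, −12, 12) = (8, 9, 6).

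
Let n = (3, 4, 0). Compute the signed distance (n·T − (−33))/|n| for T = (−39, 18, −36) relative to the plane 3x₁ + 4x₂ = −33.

n·T − (-33) = -12.
|n| = 5, so the signed distance is -12/5.

-12/5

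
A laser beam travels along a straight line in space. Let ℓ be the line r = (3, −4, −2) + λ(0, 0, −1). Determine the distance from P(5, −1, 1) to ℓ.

Direction vector d = (0, 0, −1).
AP = (2, 3, 3); AP·d = -3, |AP|² = 22, |d|² = 1.
distance² = |AP|² − (AP·d)²/|d|² = 22 − 9/1 = 13, so the distance is √13.

√13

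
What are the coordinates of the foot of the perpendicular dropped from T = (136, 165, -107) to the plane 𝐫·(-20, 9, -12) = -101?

n = (-20, 9, -12), |n|² = 625, and n·T − (-101) = 150.
t = 150/625 = 6/25, so the foot is T − t·n = (136, 165, -107) − (6/25)·(-20, 9, -12) = (704/5, 4071/25, -2603/25).

(704/5, 4071/25, -2603/25)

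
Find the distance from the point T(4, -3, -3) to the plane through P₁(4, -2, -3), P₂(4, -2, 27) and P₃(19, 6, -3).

P₁P₂ = (0, 0, 30) and P₁P₃ = (15, 8, 0), so a normal is n = P₁P₂ × P₁P₃ = (-240, 450, 0).
d = |(-240)·4 + 450·(-3) − (-1860)| / √(57600 + 202500 + 0) = |-450| / 510 = 15/17.

15/17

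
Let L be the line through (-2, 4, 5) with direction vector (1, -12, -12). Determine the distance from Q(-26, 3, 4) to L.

17√2

Direction vector d = (1, -12, -12).
AP = (-24, -1, -1); AP·d = 0, |AP|² = 578, |d|² = 289.
distance² = |AP|² − (AP·d)²/|d|² = 578 − 0/289 = 578, so the distance is 17√2.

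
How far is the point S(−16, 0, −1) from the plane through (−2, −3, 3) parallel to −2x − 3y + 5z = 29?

Parallel planes share the normal n = (−2, −3, 5); since (−2, −3, 3) lies on the plane, its equation is −2x − 3y + 5z = 28.
Then n·(−16, 0, −1) − 28 = −1.
|n| = √(4 + 9 + 25) = √38, so the distance is |-1|/√38 = 1/√38.

1/√38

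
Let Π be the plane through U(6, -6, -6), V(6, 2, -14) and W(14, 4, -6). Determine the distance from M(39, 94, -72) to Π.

29√57/57

UV = (0, 8, -8) and UW = (8, 10, 0), so a normal is n = UV × UW = (80, -64, -64).
Then n·(39, 94, -72) - 1248 = 464.
|n| = √(6400 + 4096 + 4096) = 16√57, so the distance is |464|/(16√57) = 29/√57.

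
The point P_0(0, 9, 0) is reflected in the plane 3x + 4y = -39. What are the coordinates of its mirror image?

n = (3, 4, 0), |n|² = 25, n·P_0 − (-39) = 75, so t = 75/25 = 3.
Foot F = P_0 − 3·n = (-9, -3, 0); the reflection is 2F − P_0 = (-18, -15, 0).

(-18, -15, 0)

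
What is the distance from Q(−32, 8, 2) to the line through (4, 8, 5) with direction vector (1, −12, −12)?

Direction vector d = (1, −12, −12).
AP = (−36, 0, −3); AP·d = 0, |AP|² = 1305, |d|² = 289.
distance² = |AP|² − (AP·d)²/|d|² = 1305 − 0/289 = 1305, so the distance is 3√145.

3√145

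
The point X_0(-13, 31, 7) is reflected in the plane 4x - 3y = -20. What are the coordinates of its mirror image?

(27, 1, 7)

n = (4, -3, 0), |n|² = 25, n·X_0 − (-20) = -125, so t = -125/25 = -5.
Foot F = X_0 − (-5)·n = (7, 16, 7); the reflection is 2F − X_0 = (27, 1, 7).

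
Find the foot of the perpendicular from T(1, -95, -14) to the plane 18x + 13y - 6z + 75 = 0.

(37, -69, -26)

n = (18, 13, -6), |n|² = 529, and n·T − (-75) = -1058.
t = -1058/529 = -2, so the foot is T − t·n = (1, -95, -14) − (-2)·(18, 13, -6) = (37, -69, -26).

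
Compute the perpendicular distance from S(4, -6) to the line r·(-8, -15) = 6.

52/17

d = |(-8)·4 + (-15)·(-6) − 6| / √(64 + 225) = |52|/17 = 52/17.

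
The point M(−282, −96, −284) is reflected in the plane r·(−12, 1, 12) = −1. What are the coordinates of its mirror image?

(-4962/17, -1618/17, -4660/17)

With n = (−12, 1, 12), the signed offset is (n·M − (-1))/|n|² = -119/289 = -7/17.
M' = M − 2t·n = (−282, −96, −284) − (-14/17)·(−12, 1, 12) = (−4962/17, −1618/17, −4660/17).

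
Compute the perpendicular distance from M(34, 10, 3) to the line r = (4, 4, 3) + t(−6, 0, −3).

6√6

Direction vector d = (−6, 0, −3).
AP = (30, 6, 0); AP·d = -180, |AP|² = 936, |d|² = 45.
distance² = |AP|² − (AP·d)²/|d|² = 936 − 32400/45 = 216, so the distance is 6√6.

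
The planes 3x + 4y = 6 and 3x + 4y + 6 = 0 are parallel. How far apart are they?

With common normal n = (3, 4, 0) (|n| = 5), the distance is |6 − (-6)|/|n| = 12/5.

12/5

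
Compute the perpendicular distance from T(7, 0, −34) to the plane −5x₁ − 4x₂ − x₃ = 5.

6/√42

Normal vector n = (−5, −4, −1), and n·(7, 0, −34) − 5 = −6.
|n| = √(25 + 16 + 1) = √42, so the distance is |-6|/√42 = √42/7.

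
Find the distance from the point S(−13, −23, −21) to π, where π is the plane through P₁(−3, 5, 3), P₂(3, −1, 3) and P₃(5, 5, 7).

10/√6

P₁P₂ = (6, −6, 0) and P₁P₃ = (8, 0, 4), so a normal is n = P₁P₂ × P₁P₃ = (−24, −24, 48).
n = (−24, −24, 48); n·P − 96 = -240; |n| = 24√6; distance = 240/(24√6) = 5√6/3.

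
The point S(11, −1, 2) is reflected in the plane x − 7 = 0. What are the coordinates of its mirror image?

(3, -1, 2)

n = (1, 0, 0), |n|² = 1, n·S − 7 = 4, so t = 4/1 = 4.
Foot F = S − 4·n = (7, −1, 2); the reflection is 2F − S = (3, −1, 2).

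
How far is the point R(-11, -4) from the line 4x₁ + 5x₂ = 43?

d = |4·(-11) + 5·(-4) − 43| / √(16 + 25) = |-107|/√41 = 107√41/41.

107√41/41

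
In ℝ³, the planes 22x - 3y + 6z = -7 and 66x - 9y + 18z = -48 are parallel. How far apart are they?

Divide the second equation by 3 to match normals: 22x - 3y + 6z = -16.
With common normal n = (22, -3, 6) (|n| = 23), the distance is |(-7) − (-16)|/|n| = 9/23.

9/23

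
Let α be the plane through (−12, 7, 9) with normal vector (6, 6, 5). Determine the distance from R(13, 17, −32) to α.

5/√97

The plane has equation n·(r − (−12, 7, 9)) = 0, i.e. n·r = 15.
d = |6·13 + 6·17 + 5·(-32) − 15| / √(36 + 36 + 25) = |5| / √97 = 5√97/97.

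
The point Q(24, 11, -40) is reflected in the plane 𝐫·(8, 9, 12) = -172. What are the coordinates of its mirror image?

(424/17, 205/17, -656/17)

With n = (8, 9, 12), the signed offset is (n·Q − (-172))/|n|² = -17/289 = -1/17.
Q' = Q − 2t·n = (24, 11, -40) − (-2/17)·(8, 9, 12) = (424/17, 205/17, -656/17).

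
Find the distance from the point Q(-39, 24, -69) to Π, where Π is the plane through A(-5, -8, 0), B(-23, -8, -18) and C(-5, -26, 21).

AB = (-18, 0, -18) and AC = (0, -18, 21), so a normal is n = AB × AC = (-324, 378, 324).
Then n·(-39, 24, -69) - (-1404) = 756.
|n| = √(104976 + 142884 + 104976) = 594, so the distance is |756|/594 = 14/11.

14/11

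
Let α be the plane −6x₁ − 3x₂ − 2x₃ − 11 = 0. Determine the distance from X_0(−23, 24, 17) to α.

3

d = |(-6)·(-23) + (-3)·24 + (-2)·17 − 11| / √(36 + 9 + 4) = |21| / 7 = 3.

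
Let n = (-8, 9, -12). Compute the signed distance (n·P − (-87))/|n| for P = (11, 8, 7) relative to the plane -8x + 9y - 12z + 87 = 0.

n·P − (-87) = -13.
|n| = 17, so the signed distance is -13/17.

-13/17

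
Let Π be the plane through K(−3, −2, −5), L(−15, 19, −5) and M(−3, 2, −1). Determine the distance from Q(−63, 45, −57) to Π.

8/3

KL = (−12, 21, 0) and KM = (0, 4, 4), so a normal is n = KL × KM = (84, 48, −48).
d = |84·(-63) + 48·45 + (-48)·(-57) − (-108)| / √(7056 + 2304 + 2304) = |-288| / 108 = 8/3.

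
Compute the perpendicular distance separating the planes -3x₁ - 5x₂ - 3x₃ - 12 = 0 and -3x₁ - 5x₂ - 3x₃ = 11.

Both planes have normal n = (-3, -5, -3), |n| = √43. Any point on the first plane is at distance |11 − 12|/|n| = 1/√43 = √43/43 from the second.

√43/43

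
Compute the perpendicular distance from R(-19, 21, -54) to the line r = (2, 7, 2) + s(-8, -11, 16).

Direction vector d = (-8, -11, 16).
AP = (-21, 14, -56), and AP × d = (-392, 784, 343).
|AP × d|² = 885969 and |d|² = 441, so the distance is √(885969/441) = √2009 = 7√41.

7√41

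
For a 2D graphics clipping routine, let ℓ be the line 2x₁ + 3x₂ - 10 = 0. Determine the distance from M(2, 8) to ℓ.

18/√13

d = |2·2 + 3·8 − 10| / √(4 + 9) = |18|/√13 = 18/√13.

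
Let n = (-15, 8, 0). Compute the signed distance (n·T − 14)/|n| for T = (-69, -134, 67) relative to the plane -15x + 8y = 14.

-3

n·T − 14 = -51.
|n| = 17, so the signed distance is -51/17 = -3.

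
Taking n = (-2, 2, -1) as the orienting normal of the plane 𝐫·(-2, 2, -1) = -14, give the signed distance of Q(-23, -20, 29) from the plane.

n·Q − (-14) = -9.
|n| = 3, so the signed distance is -9/3 = -3.

-3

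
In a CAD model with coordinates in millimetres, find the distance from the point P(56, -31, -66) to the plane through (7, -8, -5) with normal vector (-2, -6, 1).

21/√41

The plane has equation n·(r − (7, -8, -5)) = 0, i.e. n·r = 29.
Then n·(56, -31, -66) - 29 = -21.
|n| = √(4 + 36 + 1) = √41, so the distance is |-21|/√41 = 21√41/41.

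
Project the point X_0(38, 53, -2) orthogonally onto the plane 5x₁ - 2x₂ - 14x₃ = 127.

The perpendicular from X_0 has direction n = (5, -2, -14): r = (38, 53, -2) + μ(5, -2, -14).
Substitute into the plane: n·(X_0 + μn) = 127 gives 112 + 225μ = 127, so μ = 1/15.
Foot = (38, 53, -2) + (1/15)·(5, -2, -14) = (115/3, 793/15, -44/15).

(115/3, 793/15, -44/15)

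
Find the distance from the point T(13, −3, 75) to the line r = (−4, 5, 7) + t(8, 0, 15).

Direction vector d = (8, 0, 15).
AP = (17, −8, 68), and AP × d = (−120, 289, 64).
|AP × d|² = 102017 and |d|² = 289, so the distance is √(102017/289) = √353.

√353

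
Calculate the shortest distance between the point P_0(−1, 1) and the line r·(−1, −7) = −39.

The normal to the line is n = (−1, −7) with |n| = 5√2.
|n·P_0 − (-39)| = |-6 − (-39)| = 33, so the distance is 33/(5√2).

33/(5√2)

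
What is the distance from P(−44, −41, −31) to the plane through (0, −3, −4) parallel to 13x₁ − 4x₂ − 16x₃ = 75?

4/7

Parallel planes share the normal n = (13, −4, −16); since (0, −3, −4) lies on the plane, its equation is 13x₁ − 4x₂ − 16x₃ = 76.
n = (13, −4, −16); n·P − 76 = 12; |n| = 21; distance = 12/21 = 4/7.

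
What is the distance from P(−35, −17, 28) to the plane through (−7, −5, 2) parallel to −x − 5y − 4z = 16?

Parallel planes share the normal n = (−1, −5, −4); since (−7, −5, 2) lies on the plane, its equation is −x − 5y − 4z = 24.
n = (−1, −5, −4); n·P − 24 = -16; |n| = √42; distance = 16/√42.

16/√42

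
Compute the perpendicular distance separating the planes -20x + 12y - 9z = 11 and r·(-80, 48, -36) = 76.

Divide the second equation by 4 to match normals: -20x + 12y - 9z = 19.
With common normal n = (-20, 12, -9) (|n| = 25), the distance is |11 − 19|/|n| = 8/25.

8/25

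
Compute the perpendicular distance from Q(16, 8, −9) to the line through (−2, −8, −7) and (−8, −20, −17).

A direction vector is d = (−6, −12, −10).
AP = (18, 16, −2), and AP × d = (−184, 192, −120).
|AP × d|² = 85120 and |d|² = 280, so the distance is √(85120/280) = √304 = 4√19.

4√19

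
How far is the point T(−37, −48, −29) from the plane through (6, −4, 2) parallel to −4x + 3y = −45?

Parallel planes share the normal n = (−4, 3, 0); since (6, −4, 2) lies on the plane, its equation is −4x + 3y = -36.
Then n·(−37, −48, −29) − (−36) = 40.
|n| = √(16 + 9 + 0) = 5, so the distance is |40|/5 = 8.

8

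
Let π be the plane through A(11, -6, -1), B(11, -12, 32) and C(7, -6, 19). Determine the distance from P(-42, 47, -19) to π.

17/15

AB = (0, -6, 33) and AC = (-4, 0, 20), so a normal is n = AB × AC = (-120, -132, -24).
Then n·(-42, 47, -19) - (-504) = -204.
|n| = √(14400 + 17424 + 576) = 180, so the distance is |-204|/180 = 17/15.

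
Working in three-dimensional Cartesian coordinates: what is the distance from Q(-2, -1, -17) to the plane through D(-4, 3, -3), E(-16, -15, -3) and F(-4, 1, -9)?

DE = (-12, -18, 0) and DF = (0, -2, -6), so a normal is n = DE × DF = (108, -72, 24).
d = |108·(-2) + (-72)·(-1) + 24·(-17) − (-720)| / √(11664 + 5184 + 576) = |168| / 132 = 14/11.

14/11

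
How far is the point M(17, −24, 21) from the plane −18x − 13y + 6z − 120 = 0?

12/23

d = |(-18)·17 + (-13)·(-24) + 6·21 − 120| / √(324 + 169 + 36) = |12| / 23 = 12/23.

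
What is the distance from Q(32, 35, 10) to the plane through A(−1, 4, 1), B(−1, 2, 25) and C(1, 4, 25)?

15/17

AB = (0, −2, 24) and AC = (2, 0, 24), so a normal is n = AB × AC = (−48, 48, 4).
Then n·(32, 35, 10) − 244 = −60.
|n| = √(2304 + 2304 + 16) = 68, so the distance is |-60|/68 = 15/17.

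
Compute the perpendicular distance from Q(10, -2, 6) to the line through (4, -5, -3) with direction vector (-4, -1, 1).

Direction vector d = (-4, -1, 1).
AP = (6, 3, 9); AP·d = -18, |AP|² = 126, |d|² = 18.
distance² = |AP|² − (AP·d)²/|d|² = 126 − 324/18 = 108, so the distance is 6√3.

6√3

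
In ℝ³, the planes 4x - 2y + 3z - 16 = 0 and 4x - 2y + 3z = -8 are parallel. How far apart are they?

Both planes have normal n = (4, -2, 3), |n| = √29. Any point on the first plane is at distance |(-8) − 16|/|n| = 24/√29 = 24√29/29 from the second.

24√29/29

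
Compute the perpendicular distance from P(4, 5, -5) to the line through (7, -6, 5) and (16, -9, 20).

3√10

A direction vector is d = (9, -3, 15).
AP = (-3, 11, -10), and AP × d = (135, -45, -90).
|AP × d|² = 28350 and |d|² = 315, so the distance is √(28350/315) = √90 = 3√10.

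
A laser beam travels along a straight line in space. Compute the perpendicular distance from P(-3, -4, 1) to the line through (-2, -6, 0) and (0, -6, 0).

√5

A direction vector is d = (2, 0, 0).
AP = (-1, 2, 1); AP·d = -2, |AP|² = 6, |d|² = 4.
distance² = |AP|² − (AP·d)²/|d|² = 6 − 4/4 = 5, so the distance is √5.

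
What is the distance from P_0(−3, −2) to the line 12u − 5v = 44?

70/13

d = |12·(-3) + (-5)·(-2) − 44| / √(144 + 25) = |-70|/13 = 70/13.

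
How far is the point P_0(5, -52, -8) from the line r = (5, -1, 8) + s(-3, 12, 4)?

3√17

Direction vector d = (-3, 12, 4).
AP = (0, -51, -16); AP·d = -676, |AP|² = 2857, |d|² = 169.
distance² = |AP|² − (AP·d)²/|d|² = 2857 − 456976/169 = 153, so the distance is 3√17.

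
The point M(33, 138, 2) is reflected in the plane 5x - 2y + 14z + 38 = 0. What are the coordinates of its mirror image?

(35, 686/5, 38/5)

n = (5, -2, 14), |n|² = 225, n·M − (-38) = -45, so t = -45/225 = -1/5.
Foot F = M − (-1/5)·n = (34, 688/5, 24/5); the reflection is 2F − M = (35, 686/5, 38/5).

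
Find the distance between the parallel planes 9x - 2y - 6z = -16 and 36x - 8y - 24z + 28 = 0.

Divide the second equation by 4 to match normals: 9x - 2y - 6z = -7.
Both planes have normal n = (9, -2, -6), |n| = 11. Any point on the first plane is at distance |(-7) − (-16)|/|n| = 9/11 from the second.

9/11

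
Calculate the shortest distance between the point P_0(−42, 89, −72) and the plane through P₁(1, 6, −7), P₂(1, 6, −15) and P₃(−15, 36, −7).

P₁P₂ = (0, 0, −8) and P₁P₃ = (−16, 30, 0), so a normal is n = P₁P₂ × P₁P₃ = (240, 128, 0).
d = |240·(-42) + 128·89 − 1008| / √(57600 + 16384 + 0) = |304| / 272 = 19/17.

19/17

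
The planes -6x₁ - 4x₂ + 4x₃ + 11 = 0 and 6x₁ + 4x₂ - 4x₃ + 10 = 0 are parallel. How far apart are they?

Divide the second equation by -1 to match normals: -6x₁ - 4x₂ + 4x₃ = 10.
With common normal n = (-6, -4, 4) (|n| = 2√17), the distance is |(-11) − 10|/|n| = 21/(2√17) = 21√17/34.

21/(2√17)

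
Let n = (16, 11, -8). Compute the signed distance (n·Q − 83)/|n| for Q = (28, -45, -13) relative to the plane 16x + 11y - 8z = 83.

-26/21

n·Q − 83 = -26.
|n| = 21, so the signed distance is -26/21.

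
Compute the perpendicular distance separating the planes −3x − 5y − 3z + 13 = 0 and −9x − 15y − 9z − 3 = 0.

14/√43

Divide the second equation by 3 to match normals: −3x − 5y − 3z = 1.
Both planes have normal n = (−3, −5, −3), |n| = √43. Any point on the first plane is at distance |1 − (-13)|/|n| = 14/√43 from the second.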